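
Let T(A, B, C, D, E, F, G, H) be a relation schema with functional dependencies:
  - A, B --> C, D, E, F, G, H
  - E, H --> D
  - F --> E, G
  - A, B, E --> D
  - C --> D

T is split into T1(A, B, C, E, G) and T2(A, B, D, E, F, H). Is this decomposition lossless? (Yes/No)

T1 ∩ T2 = {A, B, E}; its closure under F is {A, B, C, D, E, F, G, H}.
T1 is contained in that closure, so T1 ∩ T2 --> T1 holds and the join is lossless.

Yes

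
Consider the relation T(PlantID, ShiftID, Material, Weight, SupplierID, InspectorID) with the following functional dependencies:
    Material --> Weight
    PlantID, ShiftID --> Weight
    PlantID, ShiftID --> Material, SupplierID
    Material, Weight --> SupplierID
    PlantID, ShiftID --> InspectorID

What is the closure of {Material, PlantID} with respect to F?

Start with {Material, PlantID}.
Material --> Weight applies; add {Weight} → now {Material, PlantID, Weight}.
Material, Weight --> SupplierID applies; add {SupplierID} → now {Material, PlantID, SupplierID, Weight}.
No further FD applies.

{Material, PlantID, SupplierID, Weight}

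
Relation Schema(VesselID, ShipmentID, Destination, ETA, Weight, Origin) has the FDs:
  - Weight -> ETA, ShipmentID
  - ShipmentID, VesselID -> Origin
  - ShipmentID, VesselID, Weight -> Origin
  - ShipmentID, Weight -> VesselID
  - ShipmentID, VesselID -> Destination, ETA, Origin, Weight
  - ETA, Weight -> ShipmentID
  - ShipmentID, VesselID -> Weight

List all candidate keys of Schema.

{Weight}⁺ = {Destination, ETA, Origin, ShipmentID, VesselID, Weight} — all of the relation — so {Weight} is a candidate key.
{ShipmentID, VesselID}⁺ = {Destination, ETA, Origin, ShipmentID, VesselID, Weight} — all of the relation — so {ShipmentID, VesselID} is a candidate key.
These are minimal and exhaustive — every other superkey contains one of them.

{ShipmentID, VesselID}, {Weight}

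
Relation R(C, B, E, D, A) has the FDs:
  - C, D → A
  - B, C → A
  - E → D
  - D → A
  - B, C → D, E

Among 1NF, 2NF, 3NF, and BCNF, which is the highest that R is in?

Candidate key: {B, C}. Prime attributes: {B, C}.
For C, D → A we have {C, D}⁺ = {A, C, D}; {C, D} is not a superkey, so BCNF fails.
C, D → A has non-prime {A} on the right and a non-superkey on the left, so 3NF fails.
Checking every proper subset of each key, none determines a non-prime attribute — 2NF is satisfied.

2NF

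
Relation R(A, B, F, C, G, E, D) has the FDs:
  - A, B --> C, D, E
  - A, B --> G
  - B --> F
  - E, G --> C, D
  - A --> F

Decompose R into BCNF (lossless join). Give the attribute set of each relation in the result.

Candidate key of the original relation: {A, B}.
{A, B, C, D, E, F, G}: {B} determines {B, F} here but is not a superkey — split on B --> F, giving {B, F} and {A, B, C, D, E, G}.
{B, F} has no BCNF violation.
{A, B, C, D, E, G}: {E, G} determines {C, D, E, G} here but is not a superkey — split on E, G --> C, D, giving {C, D, E, G} and {A, B, E, G}.
{C, D, E, G} has no BCNF violation.
{A, B, E, G} has no BCNF violation.

{A, B, E, G}; {B, F}; {C, D, E, G}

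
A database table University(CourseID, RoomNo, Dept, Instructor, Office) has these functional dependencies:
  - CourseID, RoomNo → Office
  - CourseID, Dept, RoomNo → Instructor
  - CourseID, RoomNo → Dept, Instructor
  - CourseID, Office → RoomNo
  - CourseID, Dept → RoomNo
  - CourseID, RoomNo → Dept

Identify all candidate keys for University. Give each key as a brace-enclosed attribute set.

{CourseID, Dept}, {CourseID, Office}, {CourseID, RoomNo}

No FD produces {CourseID}, so it must be in every candidate key.
{CourseID, Dept} is a candidate key since {CourseID, Dept}⁺ = {CourseID, Dept, Instructor, Office, RoomNo} covers every attribute.
{CourseID, Office} is a candidate key since {CourseID, Office}⁺ = {CourseID, Dept, Instructor, Office, RoomNo} covers every attribute.
{CourseID, RoomNo} is a candidate key since {CourseID, RoomNo}⁺ = {CourseID, Dept, Instructor, Office, RoomNo} covers every attribute.
No proper subset of any of these is a key, and no other minimal superkey exists.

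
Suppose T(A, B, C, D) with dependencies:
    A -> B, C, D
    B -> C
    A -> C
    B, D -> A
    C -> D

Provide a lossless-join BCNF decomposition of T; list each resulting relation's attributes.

Candidate keys of the original relation: {A}, {B}.
In {A, B, C, D}, {C} is not a superkey ({C}⁺ restricted to this set is {C, D}), so split on C -> D into {C, D} and {A, B, C}.
{C, D} is in BCNF.
{A, B, C} is in BCNF.

{A, B, C}; {C, D}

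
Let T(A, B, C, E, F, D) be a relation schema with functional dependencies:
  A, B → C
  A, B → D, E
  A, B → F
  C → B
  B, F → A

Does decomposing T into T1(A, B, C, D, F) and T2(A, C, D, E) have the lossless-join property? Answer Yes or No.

The shared attributes are {A, C, D} and {A, C, D}⁺ = {A, B, C, D, E, F}.
This includes all of T1, so the common attributes are a superkey of T1 — the join is lossless.

Yes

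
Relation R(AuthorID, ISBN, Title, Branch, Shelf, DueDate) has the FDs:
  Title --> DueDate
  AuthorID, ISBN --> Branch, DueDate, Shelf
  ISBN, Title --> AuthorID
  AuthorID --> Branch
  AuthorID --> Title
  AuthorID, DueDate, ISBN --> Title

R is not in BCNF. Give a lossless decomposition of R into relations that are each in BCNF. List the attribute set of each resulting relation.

{AuthorID, Branch, Title}; {AuthorID, ISBN, Shelf}; {DueDate, Title}

Candidate keys of the original relation: {AuthorID, ISBN}, {ISBN, Title}.
{AuthorID, Branch, DueDate, ISBN, Shelf, Title}: {Title} determines {DueDate, Title} here but is not a superkey — split on Title --> DueDate, giving {DueDate, Title} and {AuthorID, Branch, ISBN, Shelf, Title}.
{DueDate, Title}: every determinant is a superkey — BCNF.
{AuthorID, Branch, ISBN, Shelf, Title}: {AuthorID} determines {AuthorID, Branch, Title} here but is not a superkey — split on AuthorID --> Branch, Title, giving {AuthorID, Branch, Title} and {AuthorID, ISBN, Shelf}.
{AuthorID, Branch, Title}: every determinant is a superkey — BCNF.
{AuthorID, ISBN, Shelf}: every determinant is a superkey — BCNF.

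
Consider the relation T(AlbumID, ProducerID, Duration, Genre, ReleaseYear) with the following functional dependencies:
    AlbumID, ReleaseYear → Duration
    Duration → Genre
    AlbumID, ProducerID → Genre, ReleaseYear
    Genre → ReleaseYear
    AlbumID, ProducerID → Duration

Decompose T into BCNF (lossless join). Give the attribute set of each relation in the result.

{AlbumID, Duration}; {AlbumID, ProducerID, ReleaseYear}; {Duration, Genre}; {Genre, ReleaseYear}

Candidate key of the original relation: {AlbumID, ProducerID}.
{AlbumID, Duration, Genre, ProducerID, ReleaseYear}: {AlbumID, ReleaseYear} determines {AlbumID, Duration, Genre, ReleaseYear} here but is not a superkey — split on AlbumID, ReleaseYear → Duration, Genre, giving {AlbumID, Duration, Genre, ReleaseYear} and {AlbumID, ProducerID, ReleaseYear}.
{AlbumID, Duration, Genre, ReleaseYear}: {Duration} determines {Duration, Genre, ReleaseYear} here but is not a superkey — split on Duration → Genre, ReleaseYear, giving {Duration, Genre, ReleaseYear} and {AlbumID, Duration}.
{Duration, Genre, ReleaseYear}: {Genre} determines {Genre, ReleaseYear} here but is not a superkey — split on Genre → ReleaseYear, giving {Genre, ReleaseYear} and {Duration, Genre}.
{Genre, ReleaseYear} has no BCNF violation.
{Duration, Genre} has no BCNF violation.
{AlbumID, Duration} has no BCNF violation.
{AlbumID, ProducerID, ReleaseYear} has no BCNF violation.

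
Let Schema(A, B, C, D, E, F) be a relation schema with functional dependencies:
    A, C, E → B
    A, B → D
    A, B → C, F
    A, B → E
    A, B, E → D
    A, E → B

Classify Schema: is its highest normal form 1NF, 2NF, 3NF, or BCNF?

BCNF

Candidate keys: {A, B}, {A, E}. Prime attributes: {A, B, E}.
The left-hand side of every FD is a superkey, so BCNF is satisfied.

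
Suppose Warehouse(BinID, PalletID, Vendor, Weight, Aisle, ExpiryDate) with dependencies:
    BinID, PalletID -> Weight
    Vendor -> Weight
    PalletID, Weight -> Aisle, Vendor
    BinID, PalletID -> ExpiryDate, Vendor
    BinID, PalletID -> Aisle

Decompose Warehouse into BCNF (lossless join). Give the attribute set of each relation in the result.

Candidate key of the original relation: {BinID, PalletID}.
{Aisle, BinID, ExpiryDate, PalletID, Vendor, Weight}: {Vendor} determines {Vendor, Weight} here but is not a superkey — split on Vendor -> Weight, giving {Vendor, Weight} and {Aisle, BinID, ExpiryDate, PalletID, Vendor}.
{Vendor, Weight} is in BCNF.
{Aisle, BinID, ExpiryDate, PalletID, Vendor}: {PalletID, Vendor} determines {Aisle, PalletID, Vendor} here but is not a superkey — split on PalletID, Vendor -> Aisle, giving {Aisle, PalletID, Vendor} and {BinID, ExpiryDate, PalletID, Vendor}.
{Aisle, PalletID, Vendor} is in BCNF.
{BinID, ExpiryDate, PalletID, Vendor} is in BCNF.

{Aisle, PalletID, Vendor}; {BinID, ExpiryDate, PalletID, Vendor}; {Vendor, Weight}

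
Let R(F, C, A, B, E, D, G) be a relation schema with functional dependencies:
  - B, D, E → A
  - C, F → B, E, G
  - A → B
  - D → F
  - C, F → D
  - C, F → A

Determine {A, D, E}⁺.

{A, B, D, E, F}

Start with {A, D, E}.
A → B applies; add {B} → now {A, B, D, E}.
D → F applies; add {F} → now {A, B, D, E, F}.
No further FD applies.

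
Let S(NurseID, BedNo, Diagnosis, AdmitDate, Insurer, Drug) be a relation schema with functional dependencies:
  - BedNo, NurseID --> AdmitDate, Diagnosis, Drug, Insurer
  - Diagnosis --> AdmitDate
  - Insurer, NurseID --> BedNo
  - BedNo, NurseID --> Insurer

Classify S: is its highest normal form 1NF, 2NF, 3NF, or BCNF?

Candidate keys: {BedNo, NurseID}, {Insurer, NurseID}. Prime attributes: {BedNo, Insurer, NurseID}.
Diagnosis --> AdmitDate breaks BCNF: {Diagnosis}⁺ = {AdmitDate, Diagnosis}, so {Diagnosis} is not a superkey.
Diagnosis --> AdmitDate has non-prime {AdmitDate} on the right and a non-superkey on the left, so 3NF fails.
No proper subset of a key has a non-prime attribute in its closure, so there is no partial dependency; 2NF holds.

2NF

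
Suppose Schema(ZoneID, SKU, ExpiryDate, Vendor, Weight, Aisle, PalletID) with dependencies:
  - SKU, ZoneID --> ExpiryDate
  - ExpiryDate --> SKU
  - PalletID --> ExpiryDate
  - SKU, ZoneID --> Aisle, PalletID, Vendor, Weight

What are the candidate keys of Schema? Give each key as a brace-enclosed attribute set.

{ExpiryDate, ZoneID}, {PalletID, ZoneID}, {SKU, ZoneID}

No FD produces {ZoneID}, so it must be in every candidate key.
Closure of {ExpiryDate, ZoneID} is {Aisle, ExpiryDate, PalletID, SKU, Vendor, Weight, ZoneID}, the whole schema; {ExpiryDate, ZoneID} is a candidate key.
Closure of {PalletID, ZoneID} is {Aisle, ExpiryDate, PalletID, SKU, Vendor, Weight, ZoneID}, the whole schema; {PalletID, ZoneID} is a candidate key.
Closure of {SKU, ZoneID} is {Aisle, ExpiryDate, PalletID, SKU, Vendor, Weight, ZoneID}, the whole schema; {SKU, ZoneID} is a candidate key.
Any other superkey properly contains one of these, so there are no further candidate keys.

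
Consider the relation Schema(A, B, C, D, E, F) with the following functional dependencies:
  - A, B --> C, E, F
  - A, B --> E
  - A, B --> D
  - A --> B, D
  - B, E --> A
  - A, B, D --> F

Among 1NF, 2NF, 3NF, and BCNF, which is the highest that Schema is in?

Candidate keys: {A}, {B, E}. Prime attributes: {A, B, E}.
Every FD has a superkey on the left, so the relation is in BCNF.

BCNF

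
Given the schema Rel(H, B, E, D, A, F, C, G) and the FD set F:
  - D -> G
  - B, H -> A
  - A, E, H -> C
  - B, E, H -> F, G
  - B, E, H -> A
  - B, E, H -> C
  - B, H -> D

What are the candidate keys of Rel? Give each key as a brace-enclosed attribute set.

{B, E, H}

Attributes never on any right-hand side: {B, E, H} — every candidate key must contain all of them.
{B, E, H}⁺ = {A, B, C, D, E, F, G, H} — all of the relation — so {B, E, H} is a candidate key.
Every other attribute set either contains this one or has a smaller closure.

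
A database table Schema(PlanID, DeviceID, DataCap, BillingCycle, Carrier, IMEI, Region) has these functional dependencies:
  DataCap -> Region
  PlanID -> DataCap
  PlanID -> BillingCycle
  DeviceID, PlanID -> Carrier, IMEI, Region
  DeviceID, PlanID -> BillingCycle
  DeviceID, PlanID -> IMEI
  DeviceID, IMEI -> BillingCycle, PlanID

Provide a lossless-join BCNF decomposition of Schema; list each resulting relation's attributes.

Candidate keys of the original relation: {DeviceID, IMEI}, {DeviceID, PlanID}.
{BillingCycle, Carrier, DataCap, DeviceID, IMEI, PlanID, Region}: {DataCap} determines {DataCap, Region} here but is not a superkey — split on DataCap -> Region, giving {DataCap, Region} and {BillingCycle, Carrier, DataCap, DeviceID, IMEI, PlanID}.
{DataCap, Region} is in BCNF.
{BillingCycle, Carrier, DataCap, DeviceID, IMEI, PlanID}: {PlanID} determines {BillingCycle, DataCap, PlanID} here but is not a superkey — split on PlanID -> BillingCycle, DataCap, giving {BillingCycle, DataCap, PlanID} and {Carrier, DeviceID, IMEI, PlanID}.
{BillingCycle, DataCap, PlanID} is in BCNF.
{Carrier, DeviceID, IMEI, PlanID} is in BCNF.

{BillingCycle, DataCap, PlanID}; {Carrier, DeviceID, IMEI, PlanID}; {DataCap, Region}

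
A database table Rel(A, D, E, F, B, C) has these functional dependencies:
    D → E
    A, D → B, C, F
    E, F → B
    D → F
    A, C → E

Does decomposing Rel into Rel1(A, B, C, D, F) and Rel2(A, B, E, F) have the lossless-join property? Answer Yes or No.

Common attributes: {A, B, F}; their closure is {A, B, F}.
Neither Rel1 nor Rel2 is contained in that closure, so the decomposition is lossy.

No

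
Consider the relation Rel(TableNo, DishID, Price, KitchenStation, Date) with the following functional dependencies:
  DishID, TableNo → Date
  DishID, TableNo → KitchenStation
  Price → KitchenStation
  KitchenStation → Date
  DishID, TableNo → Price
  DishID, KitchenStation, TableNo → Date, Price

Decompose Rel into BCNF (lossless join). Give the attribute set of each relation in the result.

Candidate key of the original relation: {DishID, TableNo}.
Within {Date, DishID, KitchenStation, Price, TableNo}: {Price}⁺ ∩ {Date, DishID, KitchenStation, Price, TableNo} = {Date, KitchenStation, Price}, not the whole set, so Price → Date, KitchenStation violates BCNF; decompose into {Date, KitchenStation, Price} and {DishID, Price, TableNo}.
Within {Date, KitchenStation, Price}: {KitchenStation}⁺ ∩ {Date, KitchenStation, Price} = {Date, KitchenStation}, not the whole set, so KitchenStation → Date violates BCNF; decompose into {Date, KitchenStation} and {KitchenStation, Price}.
{Date, KitchenStation}: every determinant is a superkey — BCNF.
{KitchenStation, Price}: every determinant is a superkey — BCNF.
{DishID, Price, TableNo}: every determinant is a superkey — BCNF.

{Date, KitchenStation}; {DishID, Price, TableNo}; {KitchenStation, Price}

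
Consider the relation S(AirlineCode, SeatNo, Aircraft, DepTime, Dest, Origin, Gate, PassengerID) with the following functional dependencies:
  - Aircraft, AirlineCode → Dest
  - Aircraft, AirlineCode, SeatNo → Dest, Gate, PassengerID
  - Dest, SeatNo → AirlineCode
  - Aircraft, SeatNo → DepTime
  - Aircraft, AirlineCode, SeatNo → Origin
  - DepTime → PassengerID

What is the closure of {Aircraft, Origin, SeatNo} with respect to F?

{Aircraft, DepTime, Origin, PassengerID, SeatNo}

Start with {Aircraft, Origin, SeatNo}.
Aircraft, SeatNo → DepTime applies; add {DepTime} → now {Aircraft, DepTime, Origin, SeatNo}.
DepTime → PassengerID applies; add {PassengerID} → now {Aircraft, DepTime, Origin, PassengerID, SeatNo}.
No further FD applies.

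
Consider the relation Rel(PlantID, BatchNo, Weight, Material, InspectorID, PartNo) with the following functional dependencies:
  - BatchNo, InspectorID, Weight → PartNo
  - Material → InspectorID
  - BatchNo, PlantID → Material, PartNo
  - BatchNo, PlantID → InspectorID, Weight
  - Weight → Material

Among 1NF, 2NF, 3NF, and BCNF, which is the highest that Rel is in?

Candidate key: {BatchNo, PlantID}. Prime attributes: {BatchNo, PlantID}.
BatchNo, InspectorID, Weight → PartNo breaks BCNF: {BatchNo, InspectorID, Weight}⁺ = {BatchNo, InspectorID, Material, PartNo, Weight}, so {BatchNo, InspectorID, Weight} is not a superkey.
Because {PartNo} is non-prime and the left side of BatchNo, InspectorID, Weight → PartNo is not a superkey, the relation is not in 3NF.
No non-prime attribute depends on a proper subset of any candidate key, so 2NF holds.

2NF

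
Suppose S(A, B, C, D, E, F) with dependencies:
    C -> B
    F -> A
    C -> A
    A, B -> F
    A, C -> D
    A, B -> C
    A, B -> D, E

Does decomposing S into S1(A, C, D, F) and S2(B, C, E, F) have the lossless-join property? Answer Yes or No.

S1 ∩ S2 = {C, F}; its closure under F is {A, B, C, D, E, F}.
Since S1 ⊆ {A, B, C, D, E, F}, the intersection is a superkey of S1; the decomposition is lossless.

Yes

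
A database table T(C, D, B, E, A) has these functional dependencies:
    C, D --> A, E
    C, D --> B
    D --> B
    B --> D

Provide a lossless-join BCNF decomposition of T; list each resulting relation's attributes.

Candidate keys of the original relation: {B, C}, {C, D}.
In {A, B, C, D, E}, {D} is not a superkey ({D}⁺ restricted to this set is {B, D}), so split on D --> B into {B, D} and {A, C, D, E}.
{B, D}: every determinant is a superkey — BCNF.
{A, C, D, E}: every determinant is a superkey — BCNF.

{A, C, D, E}; {B, D}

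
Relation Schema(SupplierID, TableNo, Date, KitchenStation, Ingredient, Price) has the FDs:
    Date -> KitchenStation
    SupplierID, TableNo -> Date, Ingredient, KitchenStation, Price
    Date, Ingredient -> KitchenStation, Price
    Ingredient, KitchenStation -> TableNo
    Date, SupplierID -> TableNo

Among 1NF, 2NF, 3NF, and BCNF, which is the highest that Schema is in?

Candidate keys: {Date, SupplierID}, {Ingredient, KitchenStation, SupplierID}, {SupplierID, TableNo}. Prime attributes: {Date, Ingredient, KitchenStation, SupplierID, TableNo}.
Date -> KitchenStation breaks BCNF: {Date}⁺ = {Date, KitchenStation}, so {Date} is not a superkey.
Because {Price} is non-prime and the left side of Date, Ingredient -> KitchenStation, Price is not a superkey, the relation is not in 3NF.
No proper subset of a key has a non-prime attribute in its closure, so there is no partial dependency; 2NF holds.

2NF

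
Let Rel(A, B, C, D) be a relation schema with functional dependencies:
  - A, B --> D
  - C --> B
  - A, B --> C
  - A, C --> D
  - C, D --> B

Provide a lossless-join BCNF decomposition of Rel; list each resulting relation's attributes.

{A, C, D}; {B, C}

Candidate keys of the original relation: {A, B}, {A, C}.
In {A, B, C, D}, {C} is not a superkey ({C}⁺ restricted to this set is {B, C}), so split on C --> B into {B, C} and {A, C, D}.
{B, C} is in BCNF.
{A, C, D} is in BCNF.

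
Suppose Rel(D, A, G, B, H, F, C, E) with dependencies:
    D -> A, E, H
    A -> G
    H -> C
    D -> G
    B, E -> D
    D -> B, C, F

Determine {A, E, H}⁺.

{A, C, E, G, H}

Start with {A, E, H}.
A -> G applies; add {G} → now {A, E, G, H}.
H -> C applies; add {C} → now {A, C, E, G, H}.
No further FD applies.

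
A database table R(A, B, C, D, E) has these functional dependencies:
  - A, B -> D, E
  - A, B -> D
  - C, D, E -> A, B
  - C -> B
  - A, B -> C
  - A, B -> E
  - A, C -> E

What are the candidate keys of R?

{A, B}⁺ = {A, B, C, D, E} — all of the relation — so {A, B} is a candidate key.
{A, C}⁺ = {A, B, C, D, E} — all of the relation — so {A, C} is a candidate key.
{C, D, E}⁺ = {A, B, C, D, E} — all of the relation — so {C, D, E} is a candidate key.
No proper subset of any of these is a key, and no other minimal superkey exists.

{A, B}, {A, C}, {C, D, E}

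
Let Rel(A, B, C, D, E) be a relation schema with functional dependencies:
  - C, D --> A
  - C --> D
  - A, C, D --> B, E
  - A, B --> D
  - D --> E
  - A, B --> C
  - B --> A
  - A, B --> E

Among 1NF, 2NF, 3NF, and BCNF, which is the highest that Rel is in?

Candidate keys: {B}, {C}. Prime attributes: {B, C}.
D --> E breaks BCNF: {D}⁺ = {D, E}, so {D} is not a superkey.
D --> E determines the non-prime attribute {E} from a non-superkey — 3NF is violated.
All keys have size 1, which rules out partial dependencies — 2NF is satisfied.

2NF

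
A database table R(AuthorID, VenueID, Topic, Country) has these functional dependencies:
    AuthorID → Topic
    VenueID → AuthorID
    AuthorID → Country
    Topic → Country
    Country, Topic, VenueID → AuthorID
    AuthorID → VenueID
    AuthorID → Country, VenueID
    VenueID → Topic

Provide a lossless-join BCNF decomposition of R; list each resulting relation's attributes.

Candidate keys of the original relation: {AuthorID}, {VenueID}.
{AuthorID, Country, Topic, VenueID}: {Topic} determines {Country, Topic} here but is not a superkey — split on Topic → Country, giving {Country, Topic} and {AuthorID, Topic, VenueID}.
{Country, Topic} has no BCNF violation.
{AuthorID, Topic, VenueID} has no BCNF violation.

{AuthorID, Topic, VenueID}; {Country, Topic}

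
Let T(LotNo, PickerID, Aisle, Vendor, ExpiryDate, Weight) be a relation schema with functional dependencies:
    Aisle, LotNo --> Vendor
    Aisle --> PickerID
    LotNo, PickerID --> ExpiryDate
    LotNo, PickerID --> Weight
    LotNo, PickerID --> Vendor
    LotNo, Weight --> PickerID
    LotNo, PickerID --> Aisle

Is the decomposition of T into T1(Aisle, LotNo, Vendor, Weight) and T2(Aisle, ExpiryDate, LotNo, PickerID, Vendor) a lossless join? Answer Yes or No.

The shared attributes are {Aisle, LotNo, Vendor} and {Aisle, LotNo, Vendor}⁺ = {Aisle, ExpiryDate, LotNo, PickerID, Vendor, Weight}.
T1 is contained in that closure, so T1 ∩ T2 --> T1 holds and the join is lossless.

Yes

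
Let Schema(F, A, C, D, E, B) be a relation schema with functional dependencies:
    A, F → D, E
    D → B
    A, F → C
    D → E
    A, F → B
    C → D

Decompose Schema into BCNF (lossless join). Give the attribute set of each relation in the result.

{A, C, F}; {B, D, E}; {C, D}

Candidate key of the original relation: {A, F}.
Within {A, B, C, D, E, F}: {D}⁺ ∩ {A, B, C, D, E, F} = {B, D, E}, not the whole set, so D → B, E violates BCNF; decompose into {B, D, E} and {A, C, D, F}.
{B, D, E} has no BCNF violation.
Within {A, C, D, F}: {C}⁺ ∩ {A, C, D, F} = {C, D}, not the whole set, so C → D violates BCNF; decompose into {C, D} and {A, C, F}.
{C, D} has no BCNF violation.
{A, C, F} has no BCNF violation.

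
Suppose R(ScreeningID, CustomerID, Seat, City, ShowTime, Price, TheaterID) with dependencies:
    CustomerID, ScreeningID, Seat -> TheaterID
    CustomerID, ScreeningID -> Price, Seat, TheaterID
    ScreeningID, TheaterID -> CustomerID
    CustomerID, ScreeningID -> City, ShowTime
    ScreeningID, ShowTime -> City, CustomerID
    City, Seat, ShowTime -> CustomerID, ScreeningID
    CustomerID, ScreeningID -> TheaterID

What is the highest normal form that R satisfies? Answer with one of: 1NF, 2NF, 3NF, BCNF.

BCNF

Candidate keys: {City, Seat, ShowTime}, {CustomerID, ScreeningID}, {ScreeningID, ShowTime}, {ScreeningID, TheaterID}. Prime attributes: {City, CustomerID, ScreeningID, Seat, ShowTime, TheaterID}.
Each dependency's left side is a superkey — BCNF holds.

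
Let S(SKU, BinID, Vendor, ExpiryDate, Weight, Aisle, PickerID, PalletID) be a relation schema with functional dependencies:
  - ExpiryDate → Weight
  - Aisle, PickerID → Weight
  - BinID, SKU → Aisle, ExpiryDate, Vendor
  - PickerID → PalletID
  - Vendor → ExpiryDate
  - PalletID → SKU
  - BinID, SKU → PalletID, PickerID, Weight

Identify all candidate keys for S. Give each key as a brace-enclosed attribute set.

No FD produces {BinID}, so it must be in every candidate key.
{BinID, PalletID} is a candidate key since {BinID, PalletID}⁺ = {Aisle, BinID, ExpiryDate, PalletID, PickerID, SKU, Vendor, Weight} covers every attribute.
{BinID, PickerID} is a candidate key since {BinID, PickerID}⁺ = {Aisle, BinID, ExpiryDate, PalletID, PickerID, SKU, Vendor, Weight} covers every attribute.
{BinID, SKU} is a candidate key since {BinID, SKU}⁺ = {Aisle, BinID, ExpiryDate, PalletID, PickerID, SKU, Vendor, Weight} covers every attribute.
Any other superkey properly contains one of these, so there are no further candidate keys.

{BinID, PalletID}, {BinID, PickerID}, {BinID, SKU}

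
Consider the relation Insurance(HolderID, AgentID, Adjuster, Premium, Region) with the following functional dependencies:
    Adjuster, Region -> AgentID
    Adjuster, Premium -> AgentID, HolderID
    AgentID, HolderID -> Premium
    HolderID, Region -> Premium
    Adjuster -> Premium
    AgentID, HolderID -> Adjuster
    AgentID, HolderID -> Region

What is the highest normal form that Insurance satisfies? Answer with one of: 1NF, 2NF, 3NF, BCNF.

2NF

Candidate keys: {Adjuster}, {AgentID, HolderID}. Prime attributes: {Adjuster, AgentID, HolderID}.
HolderID, Region -> Premium breaks BCNF: {HolderID, Region}⁺ = {HolderID, Premium, Region}, so {HolderID, Region} is not a superkey.
Because {Premium} is non-prime and the left side of HolderID, Region -> Premium is not a superkey, the relation is not in 3NF.
No non-prime attribute depends on a proper subset of any candidate key, so 2NF holds.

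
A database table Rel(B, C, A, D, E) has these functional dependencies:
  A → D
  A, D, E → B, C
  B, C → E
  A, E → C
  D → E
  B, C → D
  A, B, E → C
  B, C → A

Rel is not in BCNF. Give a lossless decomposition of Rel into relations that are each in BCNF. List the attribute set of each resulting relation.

Candidate keys of the original relation: {A}, {B, C}.
{A, B, C, D, E}: {D} determines {D, E} here but is not a superkey — split on D → E, giving {D, E} and {A, B, C, D}.
{D, E}: every determinant is a superkey — BCNF.
{A, B, C, D}: every determinant is a superkey — BCNF.

{A, B, C, D}; {D, E}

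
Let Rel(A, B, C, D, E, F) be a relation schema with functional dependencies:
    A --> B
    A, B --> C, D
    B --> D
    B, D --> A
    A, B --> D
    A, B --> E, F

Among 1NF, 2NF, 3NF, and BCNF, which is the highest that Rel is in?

BCNF

Candidate keys: {A}, {B}. Prime attributes: {A, B}.
Each dependency's left side is a superkey — BCNF holds.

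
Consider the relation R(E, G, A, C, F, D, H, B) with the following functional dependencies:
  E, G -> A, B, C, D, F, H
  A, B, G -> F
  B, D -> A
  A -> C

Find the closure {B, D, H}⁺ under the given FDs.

{A, B, C, D, H}

Start with {B, D, H}.
B, D -> A applies; add {A} → now {A, B, D, H}.
A -> C applies; add {C} → now {A, B, C, D, H}.
No further FD applies.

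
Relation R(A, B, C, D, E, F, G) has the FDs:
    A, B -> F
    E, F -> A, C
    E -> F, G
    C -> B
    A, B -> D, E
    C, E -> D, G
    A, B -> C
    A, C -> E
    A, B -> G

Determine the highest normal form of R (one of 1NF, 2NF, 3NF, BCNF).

Candidate keys: {A, B}, {A, C}, {E}. Prime attributes: {A, B, C, E}.
C -> B breaks BCNF: {C}⁺ = {B, C}, so {C} is not a superkey.
Its right-hand attributes {B} are all prime, as are those of every other non-superkey FD — the relation is in 3NF.

3NF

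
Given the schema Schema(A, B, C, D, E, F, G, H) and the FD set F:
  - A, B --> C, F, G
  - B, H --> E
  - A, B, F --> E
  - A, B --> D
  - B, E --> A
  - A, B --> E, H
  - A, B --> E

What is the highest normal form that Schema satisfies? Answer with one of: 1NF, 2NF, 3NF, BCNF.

Candidate keys: {A, B}, {B, E}, {B, H}. Prime attributes: {A, B, E, H}.
Every FD has a superkey on the left, so the relation is in BCNF.

BCNF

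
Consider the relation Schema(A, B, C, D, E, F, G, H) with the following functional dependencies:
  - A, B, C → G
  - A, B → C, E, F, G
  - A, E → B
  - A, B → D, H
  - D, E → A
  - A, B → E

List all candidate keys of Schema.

Closure of {A, B} is {A, B, C, D, E, F, G, H}, the whole schema; {A, B} is a candidate key.
Closure of {A, E} is {A, B, C, D, E, F, G, H}, the whole schema; {A, E} is a candidate key.
Closure of {D, E} is {A, B, C, D, E, F, G, H}, the whole schema; {D, E} is a candidate key.
No proper subset of any of these is a key, and no other minimal superkey exists.

{A, B}, {A, E}, {D, E}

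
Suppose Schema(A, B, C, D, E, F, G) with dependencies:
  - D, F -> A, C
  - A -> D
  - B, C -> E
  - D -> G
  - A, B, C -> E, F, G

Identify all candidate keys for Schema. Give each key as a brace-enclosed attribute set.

No FD produces {B}, so it must be in every candidate key.
{A, B, C}⁺ = {A, B, C, D, E, F, G} — all of the relation — so {A, B, C} is a candidate key.
{A, B, F}⁺ = {A, B, C, D, E, F, G} — all of the relation — so {A, B, F} is a candidate key.
{B, D, F}⁺ = {A, B, C, D, E, F, G} — all of the relation — so {B, D, F} is a candidate key.
No proper subset of any of these is a key, and no other minimal superkey exists.

{A, B, C}, {A, B, F}, {B, D, F}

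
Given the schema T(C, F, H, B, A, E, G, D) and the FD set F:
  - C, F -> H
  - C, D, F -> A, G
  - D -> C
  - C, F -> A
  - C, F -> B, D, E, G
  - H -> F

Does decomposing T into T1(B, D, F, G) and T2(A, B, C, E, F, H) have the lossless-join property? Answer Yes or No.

No

T1 ∩ T2 = {B, F}; its closure under F is {B, F}.
Neither T1 nor T2 is contained in that closure, so the decomposition is lossy.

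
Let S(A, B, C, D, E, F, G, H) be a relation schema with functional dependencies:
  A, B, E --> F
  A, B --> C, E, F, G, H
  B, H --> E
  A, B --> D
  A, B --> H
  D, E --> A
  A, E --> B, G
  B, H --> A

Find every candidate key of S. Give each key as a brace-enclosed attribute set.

{A, B}, {A, E}, {B, H}, {D, E}

{A, B}⁺ = {A, B, C, D, E, F, G, H} — all of the relation — so {A, B} is a candidate key.
{A, E}⁺ = {A, B, C, D, E, F, G, H} — all of the relation — so {A, E} is a candidate key.
{B, H}⁺ = {A, B, C, D, E, F, G, H} — all of the relation — so {B, H} is a candidate key.
{D, E}⁺ = {A, B, C, D, E, F, G, H} — all of the relation — so {D, E} is a candidate key.
Any other superkey properly contains one of these, so there are no further candidate keys.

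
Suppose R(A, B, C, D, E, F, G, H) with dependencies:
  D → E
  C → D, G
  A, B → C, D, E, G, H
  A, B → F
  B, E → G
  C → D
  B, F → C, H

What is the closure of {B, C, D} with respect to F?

Start with {B, C, D}.
D → E applies; add {E} → now {B, C, D, E}.
C → D, G applies; add {G} → now {B, C, D, E, G}.
No further FD applies.

{B, C, D, E, G}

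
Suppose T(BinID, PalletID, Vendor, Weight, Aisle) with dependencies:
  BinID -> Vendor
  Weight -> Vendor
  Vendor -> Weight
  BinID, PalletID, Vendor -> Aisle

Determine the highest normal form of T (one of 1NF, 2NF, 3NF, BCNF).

Candidate key: {BinID, PalletID}. Prime attributes: {BinID, PalletID}.
BinID -> Vendor breaks BCNF: {BinID}⁺ = {BinID, Vendor, Weight}, so {BinID} is not a superkey.
BinID -> Vendor determines the non-prime attribute {Vendor} from a non-superkey — 3NF is violated.
{BinID} is a proper subset of the key {BinID, PalletID}, and {BinID}⁺ contains the non-prime attributes {Vendor, Weight} — a partial dependency, so 2NF is violated.

1NF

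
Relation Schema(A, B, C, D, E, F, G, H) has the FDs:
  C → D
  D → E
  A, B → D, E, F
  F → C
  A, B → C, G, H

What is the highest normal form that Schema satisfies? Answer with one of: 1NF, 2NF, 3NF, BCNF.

2NF

Candidate key: {A, B}. Prime attributes: {A, B}.
C → D breaks BCNF: {C}⁺ = {C, D, E}, so {C} is not a superkey.
C → D determines the non-prime attribute {D} from a non-superkey — 3NF is violated.
No proper subset of a key has a non-prime attribute in its closure, so there is no partial dependency; 2NF holds.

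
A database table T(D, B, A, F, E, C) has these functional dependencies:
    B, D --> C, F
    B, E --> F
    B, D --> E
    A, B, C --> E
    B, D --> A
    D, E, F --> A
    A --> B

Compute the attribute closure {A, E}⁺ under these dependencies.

Start with {A, E}.
A --> B applies; add {B} → now {A, B, E}.
B, E --> F applies; add {F} → now {A, B, E, F}.
No further FD applies.

{A, B, E, F}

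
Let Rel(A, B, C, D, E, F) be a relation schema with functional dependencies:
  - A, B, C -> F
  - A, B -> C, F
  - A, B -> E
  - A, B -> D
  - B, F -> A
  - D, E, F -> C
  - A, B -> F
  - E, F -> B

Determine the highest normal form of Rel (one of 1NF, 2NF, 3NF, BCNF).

BCNF

Candidate keys: {A, B}, {B, F}, {E, F}. Prime attributes: {A, B, E, F}.
Every FD has a superkey on the left, so the relation is in BCNF.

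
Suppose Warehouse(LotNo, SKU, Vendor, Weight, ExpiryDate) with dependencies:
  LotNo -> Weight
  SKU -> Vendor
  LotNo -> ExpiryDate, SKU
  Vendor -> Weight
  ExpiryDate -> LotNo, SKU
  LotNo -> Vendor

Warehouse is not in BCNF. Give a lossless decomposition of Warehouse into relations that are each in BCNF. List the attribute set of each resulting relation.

Candidate keys of the original relation: {ExpiryDate}, {LotNo}.
In {ExpiryDate, LotNo, SKU, Vendor, Weight}, {SKU} is not a superkey ({SKU}⁺ restricted to this set is {SKU, Vendor, Weight}), so split on SKU -> Vendor, Weight into {SKU, Vendor, Weight} and {ExpiryDate, LotNo, SKU}.
In {SKU, Vendor, Weight}, {Vendor} is not a superkey ({Vendor}⁺ restricted to this set is {Vendor, Weight}), so split on Vendor -> Weight into {Vendor, Weight} and {SKU, Vendor}.
{Vendor, Weight} is in BCNF.
{SKU, Vendor} is in BCNF.
{ExpiryDate, LotNo, SKU} is in BCNF.

{ExpiryDate, LotNo, SKU}; {SKU, Vendor}; {Vendor, Weight}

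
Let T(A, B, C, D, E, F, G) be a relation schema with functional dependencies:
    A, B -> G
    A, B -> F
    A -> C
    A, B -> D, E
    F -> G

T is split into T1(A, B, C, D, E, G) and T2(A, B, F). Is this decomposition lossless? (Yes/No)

Yes

The shared attributes are {A, B} and {A, B}⁺ = {A, B, C, D, E, F, G}.
T1 is contained in that closure, so T1 ∩ T2 -> T1 holds and the join is lossless.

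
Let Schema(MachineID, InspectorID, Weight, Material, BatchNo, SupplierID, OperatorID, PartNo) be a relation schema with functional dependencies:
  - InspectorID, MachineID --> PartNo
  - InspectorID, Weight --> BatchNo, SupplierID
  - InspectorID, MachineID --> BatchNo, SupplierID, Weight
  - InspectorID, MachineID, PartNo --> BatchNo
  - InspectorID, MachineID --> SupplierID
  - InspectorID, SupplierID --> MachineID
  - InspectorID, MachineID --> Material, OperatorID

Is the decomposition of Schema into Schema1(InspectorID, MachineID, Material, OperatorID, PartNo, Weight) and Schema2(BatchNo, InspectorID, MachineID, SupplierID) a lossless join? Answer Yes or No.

Schema1 ∩ Schema2 = {InspectorID, MachineID}; its closure under F is {BatchNo, InspectorID, MachineID, Material, OperatorID, PartNo, SupplierID, Weight}.
This includes all of Schema1, so the common attributes are a superkey of Schema1 — the join is lossless.

Yes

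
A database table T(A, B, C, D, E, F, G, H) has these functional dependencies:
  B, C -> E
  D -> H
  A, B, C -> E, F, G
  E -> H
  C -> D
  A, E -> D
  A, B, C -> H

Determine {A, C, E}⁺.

{A, C, D, E, H}

Start with {A, C, E}.
E -> H applies; add {H} → now {A, C, E, H}.
C -> D applies; add {D} → now {A, C, D, E, H}.
No further FD applies.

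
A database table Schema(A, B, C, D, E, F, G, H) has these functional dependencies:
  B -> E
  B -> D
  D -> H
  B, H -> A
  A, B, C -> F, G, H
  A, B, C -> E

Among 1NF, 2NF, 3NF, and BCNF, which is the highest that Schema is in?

1NF

Candidate key: {B, C}. Prime attributes: {B, C}.
B -> E breaks BCNF: {B}⁺ = {A, B, D, E, H}, so {B} is not a superkey.
B -> E has non-prime {E} on the right and a non-superkey on the left, so 3NF fails.
{B} is a proper subset of the key {B, C}, and {B}⁺ contains the non-prime attributes {A, D, E, H} — a partial dependency, so 2NF is violated.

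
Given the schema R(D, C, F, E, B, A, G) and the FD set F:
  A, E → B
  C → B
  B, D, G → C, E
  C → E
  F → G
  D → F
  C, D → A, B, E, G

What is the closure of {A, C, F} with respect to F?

{A, B, C, E, F, G}

Start with {A, C, F}.
C → B applies; add {B} → now {A, B, C, F}.
C → E applies; add {E} → now {A, B, C, E, F}.
F → G applies; add {G} → now {A, B, C, E, F, G}.
No further FD applies.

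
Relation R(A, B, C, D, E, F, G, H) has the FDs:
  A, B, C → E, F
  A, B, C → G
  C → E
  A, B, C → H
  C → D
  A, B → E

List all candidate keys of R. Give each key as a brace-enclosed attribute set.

No FD produces {A, B, C}, so they must be in every candidate key.
{A, B, C}⁺ = {A, B, C, D, E, F, G, H}, which is every attribute, so {A, B, C} is a candidate key.
Every other attribute set either contains this one or has a smaller closure.

{A, B, C}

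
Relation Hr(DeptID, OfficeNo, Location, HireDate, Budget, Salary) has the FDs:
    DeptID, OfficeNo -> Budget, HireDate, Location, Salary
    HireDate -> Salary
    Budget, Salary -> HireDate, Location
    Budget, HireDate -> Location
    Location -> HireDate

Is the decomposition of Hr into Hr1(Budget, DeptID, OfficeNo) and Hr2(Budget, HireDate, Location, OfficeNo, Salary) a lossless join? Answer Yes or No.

Common attributes: {Budget, OfficeNo}; their closure is {Budget, OfficeNo}.
The closure covers neither Hr1 nor Hr2 entirely; the join is not lossless.

No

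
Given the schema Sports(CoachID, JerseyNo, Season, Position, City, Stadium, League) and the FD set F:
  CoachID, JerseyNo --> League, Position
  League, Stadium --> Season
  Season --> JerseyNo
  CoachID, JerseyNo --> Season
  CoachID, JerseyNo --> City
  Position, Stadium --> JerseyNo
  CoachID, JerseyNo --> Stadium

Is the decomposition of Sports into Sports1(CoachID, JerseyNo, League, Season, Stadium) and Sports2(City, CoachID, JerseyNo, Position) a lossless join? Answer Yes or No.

Yes

The shared attributes are {CoachID, JerseyNo} and {CoachID, JerseyNo}⁺ = {City, CoachID, JerseyNo, League, Position, Season, Stadium}.
This includes all of Sports1, so the common attributes are a superkey of Sports1 — the join is lossless.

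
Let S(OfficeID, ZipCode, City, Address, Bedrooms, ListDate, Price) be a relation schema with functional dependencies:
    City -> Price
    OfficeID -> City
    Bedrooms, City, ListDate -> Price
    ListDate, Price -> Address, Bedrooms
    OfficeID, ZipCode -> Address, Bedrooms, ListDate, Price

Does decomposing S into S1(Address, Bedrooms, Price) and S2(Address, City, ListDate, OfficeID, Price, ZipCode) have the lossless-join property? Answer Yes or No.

The shared attributes are {Address, Price} and {Address, Price}⁺ = {Address, Price}.
S1 ⊄ {Address, Price} and S2 ⊄ {Address, Price}, so the split is lossy.

No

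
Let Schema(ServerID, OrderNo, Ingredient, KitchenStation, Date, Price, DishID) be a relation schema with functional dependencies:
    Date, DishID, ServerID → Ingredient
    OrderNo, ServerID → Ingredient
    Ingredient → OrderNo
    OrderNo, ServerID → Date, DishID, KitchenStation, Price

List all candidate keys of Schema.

{Date, DishID, ServerID}, {Ingredient, ServerID}, {OrderNo, ServerID}

No FD produces {ServerID}, so it must be in every candidate key.
{Ingredient, ServerID}⁺ = {Date, DishID, Ingredient, KitchenStation, OrderNo, Price, ServerID} — all of the relation — so {Ingredient, ServerID} is a candidate key.
{OrderNo, ServerID}⁺ = {Date, DishID, Ingredient, KitchenStation, OrderNo, Price, ServerID} — all of the relation — so {OrderNo, ServerID} is a candidate key.
{Date, DishID, ServerID}⁺ = {Date, DishID, Ingredient, KitchenStation, OrderNo, Price, ServerID} — all of the relation — so {Date, DishID, ServerID} is a candidate key.
Any other superkey properly contains one of these, so there are no further candidate keys.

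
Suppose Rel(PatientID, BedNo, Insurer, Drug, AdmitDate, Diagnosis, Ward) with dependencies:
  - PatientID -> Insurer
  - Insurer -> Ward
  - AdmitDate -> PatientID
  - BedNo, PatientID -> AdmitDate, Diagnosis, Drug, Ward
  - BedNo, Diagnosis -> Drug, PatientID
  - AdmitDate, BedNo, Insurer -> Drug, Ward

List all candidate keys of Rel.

{BedNo} never appears on the right of any FD, so every key must include it.
Closure of {AdmitDate, BedNo} is {AdmitDate, BedNo, Diagnosis, Drug, Insurer, PatientID, Ward}, the whole schema; {AdmitDate, BedNo} is a candidate key.
Closure of {BedNo, Diagnosis} is {AdmitDate, BedNo, Diagnosis, Drug, Insurer, PatientID, Ward}, the whole schema; {BedNo, Diagnosis} is a candidate key.
Closure of {BedNo, PatientID} is {AdmitDate, BedNo, Diagnosis, Drug, Insurer, PatientID, Ward}, the whole schema; {BedNo, PatientID} is a candidate key.
These are minimal and exhaustive — every other superkey contains one of them.

{AdmitDate, BedNo}, {BedNo, Diagnosis}, {BedNo, PatientID}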